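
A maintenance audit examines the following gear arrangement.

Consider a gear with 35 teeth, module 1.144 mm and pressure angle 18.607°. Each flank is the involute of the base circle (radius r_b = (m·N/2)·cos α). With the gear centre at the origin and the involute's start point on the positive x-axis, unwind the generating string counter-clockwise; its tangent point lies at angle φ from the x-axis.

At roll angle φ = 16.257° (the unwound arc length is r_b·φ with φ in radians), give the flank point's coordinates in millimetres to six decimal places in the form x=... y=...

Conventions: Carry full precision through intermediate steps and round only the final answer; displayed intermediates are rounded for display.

x=19.721995 y=0.143311

single-mesh involute tooth geometry (35T wheel at module 1.144)
pitch radius r_p = m·N/2 = 1.144·35/2 = 20.020000
base radius r_b = r_p·cos α = 20.020000·cos 18.607° = 18.973543
roll angle φ = 16.257° = 0.28373818 rad
x = r_b·(cos φ + φ·sin φ) = 19.721995
y = r_b·(sin φ − φ·cos φ) = 0.143311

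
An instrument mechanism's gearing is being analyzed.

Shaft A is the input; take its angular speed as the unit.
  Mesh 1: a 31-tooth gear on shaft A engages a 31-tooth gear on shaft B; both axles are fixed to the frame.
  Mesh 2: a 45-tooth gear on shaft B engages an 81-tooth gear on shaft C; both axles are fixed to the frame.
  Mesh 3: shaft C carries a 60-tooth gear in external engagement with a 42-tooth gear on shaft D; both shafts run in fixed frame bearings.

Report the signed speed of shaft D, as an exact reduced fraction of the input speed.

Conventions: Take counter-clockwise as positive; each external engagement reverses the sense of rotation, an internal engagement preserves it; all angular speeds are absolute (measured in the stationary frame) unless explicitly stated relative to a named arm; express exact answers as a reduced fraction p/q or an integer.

-50/63

3-mesh fixed-axis compound train (all bearings frame-fixed)
mesh 1 [31T→31T]: |ω|/ω_in = 1×31/31 = 1, sense flips to −
mesh 2 [45T→81T]: |ω|/ω_in = 1×45/81 = 5/9, sense flips to +
mesh 3 [60T→42T]: |ω|/ω_in = (5/9)×60/42 = 50/63, sense flips to −
signed output speed (× input speed) = -50/63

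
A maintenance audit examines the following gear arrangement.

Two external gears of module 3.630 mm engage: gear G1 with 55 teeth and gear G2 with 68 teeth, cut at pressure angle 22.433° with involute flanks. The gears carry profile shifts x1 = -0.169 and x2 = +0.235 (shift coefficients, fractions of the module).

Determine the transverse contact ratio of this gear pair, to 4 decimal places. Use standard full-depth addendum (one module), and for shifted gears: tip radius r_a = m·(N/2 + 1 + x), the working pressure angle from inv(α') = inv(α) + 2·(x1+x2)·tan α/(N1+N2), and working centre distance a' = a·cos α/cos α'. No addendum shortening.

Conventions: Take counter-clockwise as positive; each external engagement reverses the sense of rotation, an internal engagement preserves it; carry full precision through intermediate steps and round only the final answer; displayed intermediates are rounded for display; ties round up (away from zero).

single-mesh involute tooth geometry (55T engaging 68T at module 3.630)
base radii: r_b1 = 92.270883, r_b2 = 114.080364
tip radii: r_a1 = 102.841530, r_a2 = 127.903050
inv(α') = inv(22.433°) + 2·(-0.169+0.235)·tan α/(55+68) = 0.02175756  ⇒  α' = 22.58085°
a' = a·cos α / cos α' = 223.2450·cos 22.433°/cos 22.58085° = 223.483833
action lengths: √(r_a1²−r_b1²) = 45.414364, √(r_a2²−r_b2²) = 57.834771
base pitch p_b = π·m·cos α = 10.541001
CR = (45.414364 + 57.834771 − 223.483833·sin 22.58085°)/10.541001 = 1.653951
contact ratio ≈ 1.6540

1.6540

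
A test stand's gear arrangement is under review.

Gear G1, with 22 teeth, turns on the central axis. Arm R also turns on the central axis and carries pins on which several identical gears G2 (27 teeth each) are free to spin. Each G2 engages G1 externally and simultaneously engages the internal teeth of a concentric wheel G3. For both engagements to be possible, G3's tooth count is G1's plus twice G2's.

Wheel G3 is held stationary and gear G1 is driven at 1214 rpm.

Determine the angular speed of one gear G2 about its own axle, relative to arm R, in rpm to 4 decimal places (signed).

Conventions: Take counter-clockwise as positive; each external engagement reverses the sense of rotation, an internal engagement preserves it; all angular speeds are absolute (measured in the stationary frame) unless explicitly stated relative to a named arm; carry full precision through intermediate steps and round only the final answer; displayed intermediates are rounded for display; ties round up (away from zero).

class = planetary set [G3 = 22+2·27 = 76; Willis about the carrier]
normalise by the input: solve with ω_sun = 1, then scale by 1214 rpm
ring teeth: 22 + 2·27 = 76
22(ω_sun−ω_arm) = −76(ω_ring−ω_arm),  ω_ring = 0, ω_sun = 1
22(1−ω_arm) = −76(0−ω_arm)  ⇒  98·ω_arm = 22  ⇒  ω_arm = 11/49
sun–planet mesh: 22·(1−11/49) = −27·(ω_p−ω_arm)  ⇒  ω_p−ω_arm = -836/1323
scale: ω_p−ω_arm = -836/1323 × 1214 rpm = -767.1232 rpm

-767.1232 rpm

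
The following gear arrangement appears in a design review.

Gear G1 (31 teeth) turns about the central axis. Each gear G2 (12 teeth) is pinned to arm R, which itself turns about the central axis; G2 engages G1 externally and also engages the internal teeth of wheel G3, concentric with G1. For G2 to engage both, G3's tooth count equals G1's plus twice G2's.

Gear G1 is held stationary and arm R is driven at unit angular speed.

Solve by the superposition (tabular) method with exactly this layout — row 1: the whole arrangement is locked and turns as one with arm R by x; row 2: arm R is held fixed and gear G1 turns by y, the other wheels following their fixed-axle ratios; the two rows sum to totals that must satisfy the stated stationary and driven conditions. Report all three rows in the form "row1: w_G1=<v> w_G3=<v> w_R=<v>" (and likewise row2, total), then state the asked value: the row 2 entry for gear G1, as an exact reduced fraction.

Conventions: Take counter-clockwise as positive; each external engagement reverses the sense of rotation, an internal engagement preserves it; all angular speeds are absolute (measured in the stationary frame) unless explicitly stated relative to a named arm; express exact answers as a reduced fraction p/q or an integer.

class = planetary set [G3 = 31+2·12 = 55; Willis about the carrier]
row 1: whole set turns with the arm by x
superposition row 2 [arm held]: sun y, ring −(31/55)·y, arm 0
boundary: total ω_sun = x + y = 0 and total ω_arm = x = 1  ⇒  y = -1, x = 1
row 2 ring = −(31/55)·(-1) = 31/55
totals (row 1 + row 2): sun 1 + (-1) = 0, ring 1 + 31/55 = 86/55, arm 1 + 0 = 1
asked cell (row2, sun) = -1

row1: w_G1=1 w_G3=1 w_R=1
row2: w_G1=-1 w_G3=31/55 w_R=0
total: w_G1=0 w_G3=86/55 w_R=1
asked value: -1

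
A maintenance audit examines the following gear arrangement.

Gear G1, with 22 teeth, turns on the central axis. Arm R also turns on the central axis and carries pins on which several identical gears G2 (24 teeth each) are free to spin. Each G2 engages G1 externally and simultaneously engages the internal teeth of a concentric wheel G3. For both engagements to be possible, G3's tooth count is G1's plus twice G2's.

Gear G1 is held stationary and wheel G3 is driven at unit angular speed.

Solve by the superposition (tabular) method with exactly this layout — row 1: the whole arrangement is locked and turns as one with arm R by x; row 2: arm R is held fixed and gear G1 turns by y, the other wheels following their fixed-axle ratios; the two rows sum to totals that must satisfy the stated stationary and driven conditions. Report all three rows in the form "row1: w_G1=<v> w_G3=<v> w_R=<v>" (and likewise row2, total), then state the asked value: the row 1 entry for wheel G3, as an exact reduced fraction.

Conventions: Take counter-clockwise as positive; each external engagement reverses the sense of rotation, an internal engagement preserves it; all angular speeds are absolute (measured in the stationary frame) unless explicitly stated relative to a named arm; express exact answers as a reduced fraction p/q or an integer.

row1: w_G1=35/46 w_G3=35/46 w_R=35/46
row2: w_G1=-35/46 w_G3=11/46 w_R=0
total: w_G1=0 w_G3=1 w_R=35/46
asked value: 35/46

topology: planetary set — G1 22T / G2 24T / G3 70T, arm = carrier (Willis)
row 1: whole set turns with the arm by x
row 2 (arm held, sun turns y): ω_ring = −(22/70)·y, ω_arm = 0
boundary: total ω_sun = x + y = 0 and total ω_ring = x − (22/70)·y = 1  ⇒  y = -35/46, x = 35/46
row 2 ring = −(22/70)·(-35/46) = 11/46
totals (row 1 + row 2): sun 35/46 + (-35/46) = 0, ring 35/46 + 11/46 = 1, arm 35/46 + 0 = 35/46
asked cell (row1, ring) = 35/46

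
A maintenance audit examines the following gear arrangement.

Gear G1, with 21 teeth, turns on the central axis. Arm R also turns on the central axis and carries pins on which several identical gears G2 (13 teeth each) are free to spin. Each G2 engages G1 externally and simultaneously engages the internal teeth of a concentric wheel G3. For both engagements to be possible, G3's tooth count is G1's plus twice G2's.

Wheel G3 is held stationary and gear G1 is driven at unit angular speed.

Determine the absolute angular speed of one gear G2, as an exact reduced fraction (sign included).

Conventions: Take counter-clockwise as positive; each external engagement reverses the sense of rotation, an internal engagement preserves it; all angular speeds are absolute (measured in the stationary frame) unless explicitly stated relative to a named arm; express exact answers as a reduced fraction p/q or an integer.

-21/26

planetary set (21T centre, 13T on arm, 47T internal) — Willis relation
ring teeth: 21 + 2·13 = 47
21(ω_sun−ω_arm) = −47(ω_ring−ω_arm),  ω_ring = 0, ω_sun = 1
21(1−ω_arm) = −47(0−ω_arm)  ⇒  68·ω_arm = 21  ⇒  ω_arm = 21/68
sun–planet mesh: 21·(1−21/68) = −13·(ω_p−ω_arm)  ⇒  ω_p−ω_arm = -987/884
ω_p = 21/68 − 987/884 = -21/26
exact speed ratio = -21/26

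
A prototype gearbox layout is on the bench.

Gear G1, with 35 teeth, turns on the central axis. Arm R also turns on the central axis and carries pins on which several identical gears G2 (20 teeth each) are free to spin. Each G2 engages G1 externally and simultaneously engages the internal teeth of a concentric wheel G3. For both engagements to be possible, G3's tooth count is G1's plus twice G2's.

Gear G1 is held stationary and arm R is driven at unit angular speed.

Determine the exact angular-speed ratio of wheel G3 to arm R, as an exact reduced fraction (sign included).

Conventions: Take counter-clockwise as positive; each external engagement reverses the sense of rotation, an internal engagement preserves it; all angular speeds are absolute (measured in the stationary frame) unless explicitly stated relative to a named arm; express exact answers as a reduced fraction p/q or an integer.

recognized (axles ride arm R): planetary set, 35/20/75 teeth
ring teeth: 35 + 2·20 = 75
35(ω_sun−ω_arm) = −75(ω_ring−ω_arm),  ω_sun = 0, ω_arm = 1
ω_ring = 1 − (35/75)(0−1) = 22/15
ω_out/ω_in = 22/15

22/15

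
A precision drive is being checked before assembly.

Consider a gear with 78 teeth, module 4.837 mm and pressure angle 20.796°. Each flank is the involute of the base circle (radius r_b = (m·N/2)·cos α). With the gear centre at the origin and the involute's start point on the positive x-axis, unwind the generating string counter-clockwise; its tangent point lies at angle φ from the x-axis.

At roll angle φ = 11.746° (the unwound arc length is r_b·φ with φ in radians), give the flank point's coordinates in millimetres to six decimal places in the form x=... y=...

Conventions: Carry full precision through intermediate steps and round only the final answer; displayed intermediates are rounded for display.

recognized (one wheel, involute flank): single-mesh tooth geometry, m = 4.837, N = 78
pitch radius r_p = m·N/2 = 4.837·78/2 = 188.643000
base radius r_b = r_p·cos α = 188.643000·cos 20.796° = 176.352996
roll angle φ = 11.746° = 0.20500637 rad
x = r_b·(cos φ + φ·sin φ) = 180.019998
y = r_b·(sin φ − φ·cos φ) = 0.504356

x=180.019998 y=0.504356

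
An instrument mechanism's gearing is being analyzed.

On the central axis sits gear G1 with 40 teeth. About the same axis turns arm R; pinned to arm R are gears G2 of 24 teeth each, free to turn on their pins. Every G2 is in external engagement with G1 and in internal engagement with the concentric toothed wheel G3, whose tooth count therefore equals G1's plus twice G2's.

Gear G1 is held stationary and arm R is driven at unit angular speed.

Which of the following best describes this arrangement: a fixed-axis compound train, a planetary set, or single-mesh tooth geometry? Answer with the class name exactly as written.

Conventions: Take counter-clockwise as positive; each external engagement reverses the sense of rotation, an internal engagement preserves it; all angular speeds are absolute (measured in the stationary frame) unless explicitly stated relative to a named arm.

topology: planetary set — G1 40T / G2 24T / G3 88T, arm = carrier (Willis)
classification: planetary set

planetary set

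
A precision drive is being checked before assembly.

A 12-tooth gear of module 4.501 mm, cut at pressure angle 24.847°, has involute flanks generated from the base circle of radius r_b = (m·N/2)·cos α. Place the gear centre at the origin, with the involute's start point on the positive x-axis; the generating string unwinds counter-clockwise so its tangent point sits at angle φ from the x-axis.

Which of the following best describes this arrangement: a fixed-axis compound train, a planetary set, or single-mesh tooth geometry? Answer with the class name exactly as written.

single-mesh tooth geometry

topology: single-mesh involute geometry — m = 4.501, N = 12
classification: single-mesh tooth geometry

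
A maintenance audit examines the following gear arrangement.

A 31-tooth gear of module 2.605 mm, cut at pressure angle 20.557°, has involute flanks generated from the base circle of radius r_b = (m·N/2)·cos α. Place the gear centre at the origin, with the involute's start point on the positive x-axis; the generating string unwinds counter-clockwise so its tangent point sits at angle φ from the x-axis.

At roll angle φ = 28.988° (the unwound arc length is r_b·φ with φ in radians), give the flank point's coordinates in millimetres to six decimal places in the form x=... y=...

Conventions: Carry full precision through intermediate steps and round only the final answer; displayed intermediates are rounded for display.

x=42.339805 y=1.590645

class = single-mesh tooth geometry [base-circle involute, m = 2.605, 31T]
pitch radius r_p = m·N/2 = 2.605·31/2 = 40.377500
base radius r_b = r_p·cos α = 40.377500·cos 20.557° = 37.806395
roll angle φ = 28.988° = 0.50593604 rad
x = r_b·(cos φ + φ·sin φ) = 42.339805
y = r_b·(sin φ − φ·cos φ) = 1.590645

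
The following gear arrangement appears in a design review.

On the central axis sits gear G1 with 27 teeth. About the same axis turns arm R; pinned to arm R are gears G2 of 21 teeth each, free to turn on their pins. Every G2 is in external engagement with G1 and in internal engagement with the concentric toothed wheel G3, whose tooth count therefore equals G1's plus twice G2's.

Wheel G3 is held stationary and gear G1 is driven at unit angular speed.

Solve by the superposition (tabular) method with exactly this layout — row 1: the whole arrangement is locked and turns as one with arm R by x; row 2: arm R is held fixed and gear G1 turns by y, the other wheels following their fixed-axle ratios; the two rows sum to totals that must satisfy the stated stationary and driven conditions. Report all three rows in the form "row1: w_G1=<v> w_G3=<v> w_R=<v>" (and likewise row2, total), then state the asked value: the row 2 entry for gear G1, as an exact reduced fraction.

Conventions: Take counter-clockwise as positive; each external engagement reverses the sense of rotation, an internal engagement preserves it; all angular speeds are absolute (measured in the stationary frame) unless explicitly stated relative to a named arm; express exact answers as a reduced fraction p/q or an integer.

recognized (axles ride arm R): planetary set, 27/21/69 teeth
row 1: whole set turns with the arm by x
row 2 — arm fixed, fixed-axis ratios: sun y, ring −(27/69)·y, arm 0
boundary: total ω_ring = x − (27/69)·y = 0 and total ω_sun = x + y = 1  ⇒  y = 23/32, x = 9/32
row 2 ring = −(27/69)·23/32 = -9/32
totals (row 1 + row 2): sun 9/32 + 23/32 = 1, ring 9/32 + (-9/32) = 0, arm 9/32 + 0 = 9/32
asked cell (row2, sun) = 23/32

row1: w_G1=9/32 w_G3=9/32 w_R=9/32
row2: w_G1=23/32 w_G3=-9/32 w_R=0
total: w_G1=1 w_G3=0 w_R=9/32
asked value: 23/32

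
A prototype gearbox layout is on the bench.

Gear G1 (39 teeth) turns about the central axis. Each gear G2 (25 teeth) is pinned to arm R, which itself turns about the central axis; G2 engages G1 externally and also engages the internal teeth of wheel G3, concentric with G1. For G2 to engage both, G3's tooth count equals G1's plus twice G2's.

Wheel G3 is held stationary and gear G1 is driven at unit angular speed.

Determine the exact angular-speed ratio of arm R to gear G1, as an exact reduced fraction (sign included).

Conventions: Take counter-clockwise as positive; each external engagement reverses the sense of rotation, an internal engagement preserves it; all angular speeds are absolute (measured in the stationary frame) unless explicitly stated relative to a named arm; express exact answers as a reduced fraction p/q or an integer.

39/128

topology: planetary set — G1 39T / G2 25T / G3 89T, arm = carrier (Willis)
ring teeth: 39 + 2·25 = 89
39(ω_sun−ω_arm) = −89(ω_ring−ω_arm),  ω_ring = 0, ω_sun = 1
39(1−ω_arm) = −89(0−ω_arm)  ⇒  128·ω_arm = 39  ⇒  ω_arm = 39/128
ω_out/ω_in = 39/128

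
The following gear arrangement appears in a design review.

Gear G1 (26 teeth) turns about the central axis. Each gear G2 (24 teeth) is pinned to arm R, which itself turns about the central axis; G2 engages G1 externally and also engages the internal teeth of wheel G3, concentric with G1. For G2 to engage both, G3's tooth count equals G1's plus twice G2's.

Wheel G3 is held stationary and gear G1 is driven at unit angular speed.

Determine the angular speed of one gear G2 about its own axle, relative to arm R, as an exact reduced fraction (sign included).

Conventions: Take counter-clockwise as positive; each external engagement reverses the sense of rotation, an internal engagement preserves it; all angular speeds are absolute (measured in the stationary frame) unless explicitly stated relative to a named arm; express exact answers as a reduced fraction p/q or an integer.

planetary set (26T centre, 24T on arm, 74T internal) — Willis relation
ring teeth: 26 + 2·24 = 74
26(ω_sun−ω_arm) = −74(ω_ring−ω_arm),  ω_ring = 0, ω_sun = 1
26(1−ω_arm) = −74(0−ω_arm)  ⇒  100·ω_arm = 26  ⇒  ω_arm = 13/50
sun–planet mesh: 26·(1−13/50) = −24·(ω_p−ω_arm)  ⇒  ω_p−ω_arm = -481/600
exact speed ratio = -481/600

-481/600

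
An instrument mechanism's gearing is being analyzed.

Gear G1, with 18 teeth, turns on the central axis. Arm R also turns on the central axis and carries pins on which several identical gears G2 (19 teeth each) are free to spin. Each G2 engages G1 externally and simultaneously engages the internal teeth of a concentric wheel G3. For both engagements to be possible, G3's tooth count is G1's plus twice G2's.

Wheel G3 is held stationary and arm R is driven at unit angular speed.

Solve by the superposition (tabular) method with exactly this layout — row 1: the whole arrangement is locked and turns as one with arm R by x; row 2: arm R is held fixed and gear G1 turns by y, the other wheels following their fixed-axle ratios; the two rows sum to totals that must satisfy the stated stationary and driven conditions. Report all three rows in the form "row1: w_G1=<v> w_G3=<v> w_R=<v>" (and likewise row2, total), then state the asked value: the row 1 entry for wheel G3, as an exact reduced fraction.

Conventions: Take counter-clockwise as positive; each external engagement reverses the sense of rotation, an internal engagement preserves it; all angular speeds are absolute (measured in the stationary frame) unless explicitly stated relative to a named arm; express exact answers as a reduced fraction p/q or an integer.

planetary set (18T centre, 19T on arm, 56T internal) — Willis relation
row 1: whole set turns with the arm by x
superposition row 2 [arm held]: sun y, ring −(18/56)·y, arm 0
boundary: total ω_ring = x − (18/56)·y = 0 and total ω_arm = x = 1  ⇒  y = 28/9, x = 1
row 2 ring = −(18/56)·28/9 = -1
totals (row 1 + row 2): sun 1 + 28/9 = 37/9, ring 1 + (-1) = 0, arm 1 + 0 = 1
asked cell (row1, ring) = 1

row1: w_G1=1 w_G3=1 w_R=1
row2: w_G1=28/9 w_G3=-1 w_R=0
total: w_G1=37/9 w_G3=0 w_R=1
asked value: 1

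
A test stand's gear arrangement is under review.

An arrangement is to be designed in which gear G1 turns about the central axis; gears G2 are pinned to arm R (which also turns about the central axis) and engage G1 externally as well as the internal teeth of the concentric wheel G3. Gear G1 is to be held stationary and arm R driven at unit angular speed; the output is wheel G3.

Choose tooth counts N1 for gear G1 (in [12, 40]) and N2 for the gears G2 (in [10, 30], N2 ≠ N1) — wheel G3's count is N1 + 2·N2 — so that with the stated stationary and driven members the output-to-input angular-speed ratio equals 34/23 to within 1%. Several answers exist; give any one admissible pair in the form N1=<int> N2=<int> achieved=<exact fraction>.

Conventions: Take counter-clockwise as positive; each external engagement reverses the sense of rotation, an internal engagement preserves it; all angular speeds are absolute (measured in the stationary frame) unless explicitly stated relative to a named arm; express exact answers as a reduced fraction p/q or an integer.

N1=22 N2=12 achieved=34/23

planetary set to be sized for 34/23 (Willis relation)
Willis with ω_sun = 0: ω_ring/ω_arm = (N1+N3)/N3; set equal to 34/23  ⇒  N3/N1 = 1/(34/23 − 1) = 23/11
N3 = N1 + 2·N2  ⇒  N2/N1 = (N3/N1 − 1)/2 = (23/11 − 1)/2 = 6/11
smallest multiple with N1 ≥ 12 and N2 ≥ 10: k = 2  ⇒  N1 = 2·11 = 22, N2 = 2·6 = 12 (N1 ≤ 40, N2 ≤ 30, N2 ≠ N1 ✓), N3 = 22 + 2·12 = 46
check: (N1+N3)/N3 with N1 = 22, N3 = 46 gives 34/23; |achieved − target| = 0 ≤ 17/1150 ✓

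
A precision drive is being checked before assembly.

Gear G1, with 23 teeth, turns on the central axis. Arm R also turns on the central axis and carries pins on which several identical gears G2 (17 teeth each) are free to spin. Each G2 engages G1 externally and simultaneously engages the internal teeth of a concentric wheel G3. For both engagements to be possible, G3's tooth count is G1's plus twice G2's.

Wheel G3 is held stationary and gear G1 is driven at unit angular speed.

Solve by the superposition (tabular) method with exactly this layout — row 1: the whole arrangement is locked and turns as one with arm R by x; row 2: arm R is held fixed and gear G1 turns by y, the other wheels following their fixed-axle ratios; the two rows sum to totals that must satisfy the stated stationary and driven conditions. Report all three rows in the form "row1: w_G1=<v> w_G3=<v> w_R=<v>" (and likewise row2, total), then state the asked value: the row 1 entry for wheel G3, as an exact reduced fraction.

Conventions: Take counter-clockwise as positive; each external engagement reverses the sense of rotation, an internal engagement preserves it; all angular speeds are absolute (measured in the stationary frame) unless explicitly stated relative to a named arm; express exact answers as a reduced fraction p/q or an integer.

row1: w_G1=23/80 w_G3=23/80 w_R=23/80
row2: w_G1=57/80 w_G3=-23/80 w_R=0
total: w_G1=1 w_G3=0 w_R=23/80
asked value: 23/80

recognized (axles ride arm R): planetary set, 23/17/57 teeth
row 1: whole set turns with the arm by x
row 2 — arm fixed, fixed-axis ratios: sun y, ring −(23/57)·y, arm 0
boundary: total ω_ring = x − (23/57)·y = 0 and total ω_sun = x + y = 1  ⇒  y = 57/80, x = 23/80
row 2 ring = −(23/57)·57/80 = -23/80
totals (row 1 + row 2): sun 23/80 + 57/80 = 1, ring 23/80 + (-23/80) = 0, arm 23/80 + 0 = 23/80
asked cell (row1, ring) = 23/80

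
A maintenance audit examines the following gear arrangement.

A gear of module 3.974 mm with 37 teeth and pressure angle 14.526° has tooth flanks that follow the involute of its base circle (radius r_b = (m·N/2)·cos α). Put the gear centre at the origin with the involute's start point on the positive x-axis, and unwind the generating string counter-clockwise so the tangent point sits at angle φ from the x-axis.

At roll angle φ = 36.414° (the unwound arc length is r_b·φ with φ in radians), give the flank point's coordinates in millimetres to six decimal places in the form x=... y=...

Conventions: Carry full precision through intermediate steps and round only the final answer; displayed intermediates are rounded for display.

class = single-mesh tooth geometry [base-circle involute, m = 3.974, 37T]
pitch radius r_p = m·N/2 = 3.974·37/2 = 73.519000
base radius r_b = r_p·cos α = 73.519000·cos 14.526° = 71.168886
roll angle φ = 36.414° = 0.63554419 rad
x = r_b·(cos φ + φ·sin φ) = 84.122882
y = r_b·(sin φ − φ·cos φ) = 5.847387

x=84.122882 y=5.847387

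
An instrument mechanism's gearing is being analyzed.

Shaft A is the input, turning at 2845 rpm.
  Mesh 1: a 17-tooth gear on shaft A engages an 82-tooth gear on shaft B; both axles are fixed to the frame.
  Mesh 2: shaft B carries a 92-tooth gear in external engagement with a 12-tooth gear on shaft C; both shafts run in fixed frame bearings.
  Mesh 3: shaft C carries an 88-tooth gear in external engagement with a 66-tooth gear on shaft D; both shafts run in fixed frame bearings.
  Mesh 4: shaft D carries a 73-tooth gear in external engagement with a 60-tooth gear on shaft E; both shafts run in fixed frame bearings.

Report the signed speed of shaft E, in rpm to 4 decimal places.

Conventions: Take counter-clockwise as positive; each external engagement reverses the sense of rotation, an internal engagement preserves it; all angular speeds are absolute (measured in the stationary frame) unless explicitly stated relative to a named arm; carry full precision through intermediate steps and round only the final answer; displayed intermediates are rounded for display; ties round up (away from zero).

+7335.5768 rpm

recognized (5 fixed axles, 4 meshes): fixed-axis compound train
mesh 1 [17T→82T]: ω = 2845.0000×17/82 = 589.8171 rpm, sense flips to −
mesh 2 [92T→12T]: ω = 589.8171×92/12 = 4521.9309 rpm, sense flips to +
mesh 3 [88T→66T]: ω = 4521.9309×88/66 = 6029.2412 rpm, sense flips to −
mesh 4 [73T→60T]: ω = 6029.2412×73/60 = 7335.5768 rpm, sense flips to +
signed output speed = +7335.5768 rpm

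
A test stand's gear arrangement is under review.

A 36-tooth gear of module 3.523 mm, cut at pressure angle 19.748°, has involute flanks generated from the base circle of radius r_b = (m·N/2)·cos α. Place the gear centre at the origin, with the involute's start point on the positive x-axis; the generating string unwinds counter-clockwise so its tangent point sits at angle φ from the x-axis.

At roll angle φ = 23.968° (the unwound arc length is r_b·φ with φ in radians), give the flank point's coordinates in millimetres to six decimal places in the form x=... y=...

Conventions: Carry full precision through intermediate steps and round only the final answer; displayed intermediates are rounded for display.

x=64.680391 y=1.431030

single-mesh involute tooth geometry (36T wheel at module 3.523)
pitch radius r_p = m·N/2 = 3.523·36/2 = 63.414000
base radius r_b = r_p·cos α = 63.414000·cos 19.748° = 59.684484
roll angle φ = 23.968° = 0.41832052 rad
x = r_b·(cos φ + φ·sin φ) = 64.680391
y = r_b·(sin φ − φ·cos φ) = 1.431030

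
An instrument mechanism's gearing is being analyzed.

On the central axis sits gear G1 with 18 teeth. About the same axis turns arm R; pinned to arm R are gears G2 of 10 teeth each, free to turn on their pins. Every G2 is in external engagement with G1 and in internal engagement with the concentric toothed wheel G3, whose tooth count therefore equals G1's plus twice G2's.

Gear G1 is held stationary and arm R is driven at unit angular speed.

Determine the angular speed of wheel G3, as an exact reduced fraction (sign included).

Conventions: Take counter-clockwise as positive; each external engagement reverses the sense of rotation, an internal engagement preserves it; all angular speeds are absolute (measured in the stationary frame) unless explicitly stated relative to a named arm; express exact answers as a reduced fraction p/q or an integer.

topology: planetary set — G1 18T / G2 10T / G3 38T, arm = carrier (Willis)
ring teeth: 18 + 2·10 = 38
18(ω_sun−ω_arm) = −38(ω_ring−ω_arm),  ω_sun = 0, ω_arm = 1
ω_ring = 1 − (18/38)(0−1) = 28/19
exact speed ratio = 28/19

28/19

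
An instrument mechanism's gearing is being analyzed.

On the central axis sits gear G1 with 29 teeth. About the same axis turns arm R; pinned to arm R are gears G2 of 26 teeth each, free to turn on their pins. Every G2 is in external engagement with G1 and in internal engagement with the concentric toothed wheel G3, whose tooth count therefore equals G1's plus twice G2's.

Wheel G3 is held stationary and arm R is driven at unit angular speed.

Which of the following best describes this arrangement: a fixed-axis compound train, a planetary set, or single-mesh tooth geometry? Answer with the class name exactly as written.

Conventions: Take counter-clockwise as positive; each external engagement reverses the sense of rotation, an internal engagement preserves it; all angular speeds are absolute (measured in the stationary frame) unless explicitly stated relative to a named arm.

planetary set

class = planetary set [G3 = 29+2·26 = 81; Willis about the carrier]
classification: planetary set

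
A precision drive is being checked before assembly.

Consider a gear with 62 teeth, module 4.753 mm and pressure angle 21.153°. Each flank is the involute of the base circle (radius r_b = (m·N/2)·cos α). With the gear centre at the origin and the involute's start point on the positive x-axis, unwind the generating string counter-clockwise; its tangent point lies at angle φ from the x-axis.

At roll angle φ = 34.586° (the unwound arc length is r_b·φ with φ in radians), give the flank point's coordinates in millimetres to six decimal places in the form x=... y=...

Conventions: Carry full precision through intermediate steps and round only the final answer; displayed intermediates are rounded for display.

single-mesh involute tooth geometry (62T wheel at module 4.753)
pitch radius r_p = m·N/2 = 4.753·62/2 = 147.343000
base radius r_b = r_p·cos α = 147.343000·cos 21.153° = 137.415048
roll angle φ = 34.586° = 0.60363958 rad
x = r_b·(cos φ + φ·sin φ) = 160.215864
y = r_b·(sin φ − φ·cos φ) = 9.712656

x=160.215864 y=9.712656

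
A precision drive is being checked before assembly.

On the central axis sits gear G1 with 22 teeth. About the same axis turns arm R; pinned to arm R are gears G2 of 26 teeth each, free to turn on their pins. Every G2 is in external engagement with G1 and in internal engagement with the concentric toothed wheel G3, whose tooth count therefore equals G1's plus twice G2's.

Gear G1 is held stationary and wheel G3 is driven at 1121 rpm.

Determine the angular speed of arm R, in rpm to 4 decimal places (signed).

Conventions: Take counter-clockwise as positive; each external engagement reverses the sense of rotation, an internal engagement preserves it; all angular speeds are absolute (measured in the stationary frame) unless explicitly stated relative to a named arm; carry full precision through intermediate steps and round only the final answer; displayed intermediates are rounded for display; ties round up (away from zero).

topology: planetary set — G1 22T / G2 26T / G3 74T, arm = carrier (Willis)
normalise by the input: solve with ω_ring = 1, then scale by 1121 rpm
ring teeth: 22 + 2·26 = 74
22(ω_sun−ω_arm) = −74(ω_ring−ω_arm),  ω_sun = 0, ω_ring = 1
22(0−ω_arm) = −74(1−ω_arm)  ⇒  96·ω_arm = 74  ⇒  ω_arm = 37/48
scale: ω_arm = 37/48 × 1121 rpm = +864.1042 rpm

+864.1042 rpm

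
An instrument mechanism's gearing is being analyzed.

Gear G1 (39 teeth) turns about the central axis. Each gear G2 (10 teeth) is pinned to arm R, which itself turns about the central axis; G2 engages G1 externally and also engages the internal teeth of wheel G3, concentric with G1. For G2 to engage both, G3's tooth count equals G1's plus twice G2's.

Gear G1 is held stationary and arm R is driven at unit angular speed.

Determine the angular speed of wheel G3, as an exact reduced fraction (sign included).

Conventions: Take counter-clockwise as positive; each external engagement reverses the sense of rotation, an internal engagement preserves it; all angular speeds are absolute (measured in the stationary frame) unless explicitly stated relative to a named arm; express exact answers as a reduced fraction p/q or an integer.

recognized (axles ride arm R): planetary set, 39/10/59 teeth
ring teeth: 39 + 2·10 = 59
39(ω_sun−ω_arm) = −59(ω_ring−ω_arm),  ω_sun = 0, ω_arm = 1
ω_ring = 1 − (39/59)(0−1) = 98/59
exact speed ratio = 98/59

98/59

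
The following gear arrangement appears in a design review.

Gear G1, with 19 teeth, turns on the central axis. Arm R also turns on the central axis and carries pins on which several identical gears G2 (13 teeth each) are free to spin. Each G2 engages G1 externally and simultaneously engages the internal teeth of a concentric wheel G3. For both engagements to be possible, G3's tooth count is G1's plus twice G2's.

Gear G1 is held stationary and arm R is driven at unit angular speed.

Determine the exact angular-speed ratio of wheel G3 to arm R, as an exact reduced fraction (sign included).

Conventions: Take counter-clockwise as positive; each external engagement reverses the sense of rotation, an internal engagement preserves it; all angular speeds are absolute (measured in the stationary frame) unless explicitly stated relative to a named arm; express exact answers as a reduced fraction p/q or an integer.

64/45

planetary set (19T centre, 13T on arm, 45T internal) — Willis relation
ring teeth: 19 + 2·13 = 45
19(ω_sun−ω_arm) = −45(ω_ring−ω_arm),  ω_sun = 0, ω_arm = 1
ω_ring = 1 − (19/45)(0−1) = 64/45
ω_out/ω_in = 64/45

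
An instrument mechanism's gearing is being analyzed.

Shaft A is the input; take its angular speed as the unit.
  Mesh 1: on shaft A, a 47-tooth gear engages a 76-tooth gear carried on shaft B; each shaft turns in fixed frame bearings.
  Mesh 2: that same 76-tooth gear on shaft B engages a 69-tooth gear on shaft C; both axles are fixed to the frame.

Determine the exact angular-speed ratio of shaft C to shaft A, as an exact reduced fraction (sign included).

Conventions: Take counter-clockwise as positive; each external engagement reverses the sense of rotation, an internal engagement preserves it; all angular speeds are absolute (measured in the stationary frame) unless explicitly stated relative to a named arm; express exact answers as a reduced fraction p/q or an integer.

47/69

class = fixed-axis compound train [2 meshes; 2 ratios multiply, 2 sense flips]
mesh 1 [47T→76T]: running ratio 47/76, sense −
mesh 2 [76T→69T]: running ratio 47/69, sense +
ω_out/ω_in = 47/69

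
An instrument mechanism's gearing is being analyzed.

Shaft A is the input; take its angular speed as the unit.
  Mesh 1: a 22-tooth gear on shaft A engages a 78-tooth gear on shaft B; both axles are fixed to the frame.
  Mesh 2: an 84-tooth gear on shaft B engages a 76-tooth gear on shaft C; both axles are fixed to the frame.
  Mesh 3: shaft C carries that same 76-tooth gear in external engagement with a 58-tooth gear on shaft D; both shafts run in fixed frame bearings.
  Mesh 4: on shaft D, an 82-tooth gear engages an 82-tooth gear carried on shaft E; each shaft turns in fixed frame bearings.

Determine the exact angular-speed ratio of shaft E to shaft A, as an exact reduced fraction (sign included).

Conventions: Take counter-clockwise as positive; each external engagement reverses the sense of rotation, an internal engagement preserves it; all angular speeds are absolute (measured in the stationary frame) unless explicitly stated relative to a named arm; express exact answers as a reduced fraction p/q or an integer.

154/377

class = fixed-axis compound train [4 meshes; 4 ratios multiply, 4 sense flips]
mesh 1 [22T→78T]: running ratio 11/39, sense −
mesh 2 [84T→76T]: running ratio 77/247, sense +
mesh 3 [76T→58T]: running ratio 154/377, sense −
mesh 4 [82T→82T]: running ratio 154/377, sense +
ω_out/ω_in = 154/377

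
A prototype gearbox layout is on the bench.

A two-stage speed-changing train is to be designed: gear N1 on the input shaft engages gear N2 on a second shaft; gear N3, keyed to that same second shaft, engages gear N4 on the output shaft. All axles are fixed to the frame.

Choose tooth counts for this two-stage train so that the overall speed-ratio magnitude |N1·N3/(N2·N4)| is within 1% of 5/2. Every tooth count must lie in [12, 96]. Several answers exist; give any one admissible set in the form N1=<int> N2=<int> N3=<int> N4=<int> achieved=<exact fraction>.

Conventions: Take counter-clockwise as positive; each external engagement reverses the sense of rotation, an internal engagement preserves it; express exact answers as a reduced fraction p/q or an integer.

N1=15 N2=12 N3=24 N4=12 achieved=5/2

class = fixed-axis compound train [2-stage, 5/2 wanted]
target = 5/2 in lowest terms: an exact hit needs N1·N3 = k·5 and N2·N4 = k·2 for one integer k, every count in [12, 96]; additionally prefer no 1:1 stage (N1 ≠ N2, N3 ≠ N4)
k = 1…71: no 1:1-free in-range split of k·5 and k·2 into factor pairs; take k = 72
k = 72: N1·N3 = 360 = 15·24, N2·N4 = 144 = 12·12
achieved = 15·24/(12·12) = 5/2; |achieved − target| = 0 ≤ 1/40 ✓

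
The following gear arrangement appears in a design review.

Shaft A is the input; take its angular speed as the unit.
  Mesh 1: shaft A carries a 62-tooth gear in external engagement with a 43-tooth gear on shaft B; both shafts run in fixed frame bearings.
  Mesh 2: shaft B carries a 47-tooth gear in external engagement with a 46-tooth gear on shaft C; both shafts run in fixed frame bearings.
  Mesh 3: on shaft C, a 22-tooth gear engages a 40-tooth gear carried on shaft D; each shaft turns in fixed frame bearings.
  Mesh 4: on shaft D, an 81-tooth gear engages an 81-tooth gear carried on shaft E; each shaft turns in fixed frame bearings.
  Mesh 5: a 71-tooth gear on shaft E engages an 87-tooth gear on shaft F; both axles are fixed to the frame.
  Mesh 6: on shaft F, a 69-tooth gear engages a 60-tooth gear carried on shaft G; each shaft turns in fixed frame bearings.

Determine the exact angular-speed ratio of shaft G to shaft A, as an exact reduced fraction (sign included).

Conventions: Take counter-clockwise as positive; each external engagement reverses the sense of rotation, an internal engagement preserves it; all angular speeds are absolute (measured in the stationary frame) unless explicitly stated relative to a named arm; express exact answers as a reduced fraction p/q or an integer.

class = fixed-axis compound train [6 meshes; 6 ratios multiply, 6 sense flips]
mesh 1 [62T→43T]: running ratio 62/43, sense −
mesh 2 [47T→46T]: running ratio 1457/989, sense +
mesh 3 [22T→40T]: running ratio 16027/19780, sense −
mesh 4 [81T→81T]: running ratio 16027/19780, sense +
mesh 5 [71T→87T]: running ratio 1137917/1720860, sense −
mesh 6 [69T→60T]: running ratio 1137917/1496400, sense +
ω_out/ω_in = 1137917/1496400

1137917/1496400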